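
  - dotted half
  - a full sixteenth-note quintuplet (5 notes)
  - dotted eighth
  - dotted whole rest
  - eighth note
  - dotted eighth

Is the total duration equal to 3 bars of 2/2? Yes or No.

One bar of 2/2 = 16 sixteenth notes, so 3 bars = 48.
Convert each value to sixteenth notes: dotted half = 12; a full sixteenth-note quintuplet (5 notes) (five quintuplet sixteenths span one quarter) = 4; dotted eighth = 3; dotted whole rest = 24; eighth note = 2; dotted eighth = 3.
Total: 12 + 4 + 3 + 24 + 2 + 3 = 48.
48 equals 48, so the answer is Yes.

Yes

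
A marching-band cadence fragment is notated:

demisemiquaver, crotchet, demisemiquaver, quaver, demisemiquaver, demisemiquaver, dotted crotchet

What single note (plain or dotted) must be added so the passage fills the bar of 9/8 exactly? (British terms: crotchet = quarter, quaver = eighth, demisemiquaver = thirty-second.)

quarter note

The bar of 9/8 = 36 thirty-second notes.
Working in thirty-second notes: demisemiquaver = 1; crotchet = 8; demisemiquaver = 1; quaver = 4; demisemiquaver = 1; demisemiquaver = 1; dotted crotchet = 12.
Total: 1 + 8 + 1 + 4 + 1 + 1 + 12 = 28.
Remaining: 36 − 28 = 8 thirty-second notes, which is a quarter note.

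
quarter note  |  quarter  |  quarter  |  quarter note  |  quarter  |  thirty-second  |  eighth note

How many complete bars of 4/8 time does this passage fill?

2

One bar of 4/8 = 16 thirty-second notes.
Express everything in thirty-second notes: quarter note = 8; quarter = 8; quarter = 8; quarter note = 8; quarter = 8; thirty-second = 1; eighth note = 4.
Total: 8 + 8 + 8 + 8 + 8 + 1 + 4 = 45.
45 ÷ 16 = 2 complete bars with 13 left over.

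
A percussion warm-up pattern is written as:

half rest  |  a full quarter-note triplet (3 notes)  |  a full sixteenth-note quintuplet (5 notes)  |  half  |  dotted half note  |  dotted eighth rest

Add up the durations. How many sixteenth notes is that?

43

Convert each value to sixteenth notes: half rest = 8; a full quarter-note triplet (3 notes) (three triplet quarters span one half) = 8; a full sixteenth-note quintuplet (5 notes) (five quintuplet sixteenths span one quarter) = 4; half = 8; dotted half note = 12; dotted eighth rest = 3.
Adding: 8 + 8 + 4 + 8 + 12 + 3 = 43 sixteenth notes.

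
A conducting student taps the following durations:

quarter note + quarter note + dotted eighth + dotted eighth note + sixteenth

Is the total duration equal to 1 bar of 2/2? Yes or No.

One bar of 2/2 = 16 sixteenth notes.
Working in sixteenth notes: quarter note = 4; quarter note = 4; dotted eighth = 3; dotted eighth note = 3; sixteenth = 1.
Total: 4 + 4 + 3 + 3 + 1 = 15.
15 falls short of 16, so the answer is No.

No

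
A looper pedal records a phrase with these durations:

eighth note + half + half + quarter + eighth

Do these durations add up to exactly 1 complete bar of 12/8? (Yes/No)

Yes

One bar of 12/8 = 12 eighth notes.
In eighth notes: eighth note = 1; half = 4; half = 4; quarter = 2; eighth = 1.
Altogether 1 + 4 + 4 + 2 + 1 = 12.
12 equals 12, so the answer is Yes.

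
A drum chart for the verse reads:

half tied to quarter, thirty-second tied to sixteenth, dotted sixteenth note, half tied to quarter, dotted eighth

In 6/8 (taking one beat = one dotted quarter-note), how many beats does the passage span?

One dotted quarter-note beat = 12 thirty-second notes.
Express everything in thirty-second notes: half tied to quarter (half + quarter) = 24; thirty-second tied to sixteenth (thirty-second + sixteenth) = 3; dotted sixteenth note = 3; half tied to quarter (half + quarter) = 24; dotted eighth = 6.
Altogether 24 + 3 + 3 + 24 + 6 = 60.
60 ÷ 12 = 5 beats.

5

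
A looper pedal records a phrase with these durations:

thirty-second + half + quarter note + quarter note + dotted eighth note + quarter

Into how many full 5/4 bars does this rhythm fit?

One bar of 5/4 = 40 thirty-second notes.
Express everything in thirty-second notes: thirty-second = 1; half = 16; quarter note = 8; quarter note = 8; dotted eighth note = 6; quarter = 8.
Adding: 1 + 16 + 8 + 8 + 6 + 8 = 47.
47 ÷ 40 = 1 complete bar with 7 left over.

1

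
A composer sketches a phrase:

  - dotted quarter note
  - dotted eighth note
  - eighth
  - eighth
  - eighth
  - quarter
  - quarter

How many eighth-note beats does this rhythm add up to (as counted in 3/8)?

11.5

One eighth-note beat = 2 sixteenth notes.
Convert each value to sixteenth notes: dotted quarter note = 6; dotted eighth note = 3; eighth = 2; eighth = 2; eighth = 2; quarter = 4; quarter = 4.
Adding: 6 + 3 + 2 + 2 + 2 + 4 + 4 = 23.
23 ÷ 2 = 11.5 beats.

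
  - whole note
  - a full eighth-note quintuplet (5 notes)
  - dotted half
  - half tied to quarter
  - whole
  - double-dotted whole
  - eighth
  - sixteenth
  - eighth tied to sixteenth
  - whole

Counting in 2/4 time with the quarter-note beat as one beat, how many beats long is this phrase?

28.5

One quarter-note beat = 4 sixteenth notes.
Working in sixteenth notes: whole note = 16; a full eighth-note quintuplet (5 notes) (five quintuplet eighths span one half) = 8; dotted half = 12; half tied to quarter (half + quarter) = 12; whole = 16; double-dotted whole = 28; eighth = 2; sixteenth = 1; eighth tied to sixteenth (eighth + sixteenth) = 3; whole = 16.
Sum: 16 + 8 + 12 + 12 + 16 + 28 + 2 + 1 + 3 + 16 = 114.
114 ÷ 4 = 28.5 beats.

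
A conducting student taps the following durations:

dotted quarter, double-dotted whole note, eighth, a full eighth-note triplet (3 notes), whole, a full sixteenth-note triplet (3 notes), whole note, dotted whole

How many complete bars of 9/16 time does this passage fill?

10

One bar of 9/16 = 9 sixteenth notes.
Each duration in sixteenth notes: dotted quarter = 6; double-dotted whole note = 28; eighth = 2; a full eighth-note triplet (3 notes) (three triplet eighths span one quarter) = 4; whole = 16; a full sixteenth-note triplet (3 notes) (three triplet sixteenths span one eighth) = 2; whole note = 16; dotted whole = 24.
Adding: 6 + 28 + 2 + 4 + 16 + 2 + 16 + 24 = 98.
98 ÷ 9 = 10 complete bars with 8 left over.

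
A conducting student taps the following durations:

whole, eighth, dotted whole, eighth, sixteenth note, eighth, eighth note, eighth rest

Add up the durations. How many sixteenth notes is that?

51

In sixteenth notes: whole = 16; eighth = 2; dotted whole = 24; eighth = 2; sixteenth note = 1; eighth = 2; eighth note = 2; eighth rest = 2.
Sum: 16 + 2 + 24 + 2 + 1 + 2 + 2 + 2 = 51 sixteenth notes.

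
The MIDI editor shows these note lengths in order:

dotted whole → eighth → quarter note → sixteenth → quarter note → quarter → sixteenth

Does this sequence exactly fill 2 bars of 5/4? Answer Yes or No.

Yes

One bar of 5/4 = 20 sixteenth notes, so 2 bars = 40.
Express everything in sixteenth notes: dotted whole = 24; eighth = 2; quarter note = 4; sixteenth = 1; quarter note = 4; quarter = 4; sixteenth = 1.
Total: 24 + 2 + 4 + 1 + 4 + 4 + 1 = 40.
40 equals 40, so the answer is Yes.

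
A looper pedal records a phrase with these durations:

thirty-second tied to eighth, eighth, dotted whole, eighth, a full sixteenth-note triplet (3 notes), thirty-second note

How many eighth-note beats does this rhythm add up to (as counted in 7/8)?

One eighth-note beat = 4 thirty-second notes.
Convert each value to thirty-second notes: thirty-second tied to eighth (thirty-second + eighth) = 5; eighth = 4; dotted whole = 48; eighth = 4; a full sixteenth-note triplet (3 notes) (three triplet sixteenths span one eighth) = 4; thirty-second note = 1.
Sum: 5 + 4 + 48 + 4 + 4 + 1 = 66.
66 ÷ 4 = 16.5 beats.

16.5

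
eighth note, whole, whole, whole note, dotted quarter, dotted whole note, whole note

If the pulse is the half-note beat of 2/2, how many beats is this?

One half-note beat = 4 eighth notes.
Each duration in eighth notes: eighth note = 1; whole = 8; whole = 8; whole note = 8; dotted quarter = 3; dotted whole note = 12; whole note = 8.
Sum: 1 + 8 + 8 + 8 + 3 + 12 + 8 = 48.
48 ÷ 4 = 12 beats.

12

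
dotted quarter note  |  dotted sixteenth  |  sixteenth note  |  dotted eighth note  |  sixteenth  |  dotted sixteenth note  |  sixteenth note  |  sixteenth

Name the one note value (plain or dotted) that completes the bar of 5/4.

The bar of 5/4 = 40 thirty-second notes.
In thirty-second notes: dotted quarter note = 12; dotted sixteenth = 3; sixteenth note = 2; dotted eighth note = 6; sixteenth = 2; dotted sixteenth note = 3; sixteenth note = 2; sixteenth = 2.
Altogether 12 + 3 + 2 + 6 + 2 + 3 + 2 + 2 = 32.
Remaining: 40 − 32 = 8 thirty-second notes, which is a quarter note.

quarter note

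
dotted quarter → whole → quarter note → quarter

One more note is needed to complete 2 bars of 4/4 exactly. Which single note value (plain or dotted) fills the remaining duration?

2 bars of 4/4 = 16 eighth notes.
Each duration in eighth notes: dotted quarter = 3; whole = 8; quarter note = 2; quarter = 2.
Altogether 3 + 8 + 2 + 2 = 15.
Remaining: 16 − 15 = 1 eighth note, which is a eighth note.

eighth note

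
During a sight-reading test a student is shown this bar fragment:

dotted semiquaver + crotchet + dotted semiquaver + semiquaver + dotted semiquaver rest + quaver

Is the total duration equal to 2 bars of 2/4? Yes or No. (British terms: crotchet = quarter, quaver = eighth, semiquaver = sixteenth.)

No

One bar of 2/4 = 16 thirty-second notes, so 2 bars = 32.
Working in thirty-second notes: dotted semiquaver = 3; crotchet = 8; dotted semiquaver = 3; semiquaver = 2; dotted semiquaver rest = 3; quaver = 4.
Altogether 3 + 8 + 3 + 2 + 3 + 4 = 23.
23 falls short of 32, so the answer is No.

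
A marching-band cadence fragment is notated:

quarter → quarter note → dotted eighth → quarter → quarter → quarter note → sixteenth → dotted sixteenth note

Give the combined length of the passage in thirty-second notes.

Convert each value to thirty-second notes: quarter = 8; quarter note = 8; dotted eighth = 6; quarter = 8; quarter = 8; quarter note = 8; sixteenth = 2; dotted sixteenth note = 3.
Adding: 8 + 8 + 6 + 8 + 8 + 8 + 2 + 3 = 51 thirty-second notes.

51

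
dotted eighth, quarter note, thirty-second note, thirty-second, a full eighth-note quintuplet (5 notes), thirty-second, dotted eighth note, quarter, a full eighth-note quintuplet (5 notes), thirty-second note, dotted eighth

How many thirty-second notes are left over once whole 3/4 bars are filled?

One bar of 3/4 = 24 thirty-second notes.
Working in thirty-second notes: dotted eighth = 6; quarter note = 8; thirty-second note = 1; thirty-second = 1; a full eighth-note quintuplet (5 notes) (five quintuplet eighths span one half) = 16; thirty-second = 1; dotted eighth note = 6; quarter = 8; a full eighth-note quintuplet (5 notes) (five quintuplet eighths span one half) = 16; thirty-second note = 1; dotted eighth = 6.
Adding: 6 + 8 + 1 + 1 + 16 + 1 + 6 + 8 + 16 + 1 + 6 = 70.
70 ÷ 24 = 2 complete bars with 22 thirty-second notes remaining.

22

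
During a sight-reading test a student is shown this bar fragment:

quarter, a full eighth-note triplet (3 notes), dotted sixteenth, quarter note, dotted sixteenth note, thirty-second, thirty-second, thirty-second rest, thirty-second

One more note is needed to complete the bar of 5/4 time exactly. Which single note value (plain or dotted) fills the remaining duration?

The bar of 5/4 = 40 thirty-second notes.
Working in thirty-second notes: quarter = 8; a full eighth-note triplet (3 notes) (three triplet eighths span one quarter) = 8; dotted sixteenth = 3; quarter note = 8; dotted sixteenth note = 3; thirty-second = 1; thirty-second = 1; thirty-second rest = 1; thirty-second = 1.
Sum: 8 + 8 + 3 + 8 + 3 + 1 + 1 + 1 + 1 = 34.
Remaining: 40 − 34 = 6 thirty-second notes, which is a dotted eighth note.

dotted eighth note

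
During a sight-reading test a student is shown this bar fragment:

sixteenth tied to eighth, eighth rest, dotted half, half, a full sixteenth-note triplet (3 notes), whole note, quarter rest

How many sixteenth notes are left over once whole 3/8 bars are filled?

One bar of 3/8 = 6 sixteenth notes.
Convert each value to sixteenth notes: sixteenth tied to eighth (sixteenth + eighth) = 3; eighth rest = 2; dotted half = 12; half = 8; a full sixteenth-note triplet (3 notes) (three triplet sixteenths span one eighth) = 2; whole note = 16; quarter rest = 4.
Sum: 3 + 2 + 12 + 8 + 2 + 16 + 4 = 47.
47 ÷ 6 = 7 complete bars with 5 sixteenth notes remaining.

5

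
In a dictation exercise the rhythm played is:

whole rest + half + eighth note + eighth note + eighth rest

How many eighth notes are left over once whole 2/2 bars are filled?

7

One bar of 2/2 = 8 eighth notes.
Convert each value to eighth notes: whole rest = 8; half = 4; eighth note = 1; eighth note = 1; eighth rest = 1.
Adding: 8 + 4 + 1 + 1 + 1 = 15.
15 ÷ 8 = 1 complete bar with 7 eighth notes remaining.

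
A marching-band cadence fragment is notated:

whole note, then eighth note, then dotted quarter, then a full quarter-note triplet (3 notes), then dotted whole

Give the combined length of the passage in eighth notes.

In eighth notes: whole note = 8; eighth note = 1; dotted quarter = 3; a full quarter-note triplet (3 notes) (three triplet quarters span one half) = 4; dotted whole = 12.
Altogether 8 + 1 + 3 + 4 + 12 = 28 eighth notes.

28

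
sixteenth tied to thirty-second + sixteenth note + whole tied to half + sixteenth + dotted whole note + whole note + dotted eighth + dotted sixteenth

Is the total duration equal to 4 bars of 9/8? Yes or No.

Yes

One bar of 9/8 = 36 thirty-second notes, so 4 bars = 144.
Express everything in thirty-second notes: sixteenth tied to thirty-second (sixteenth + thirty-second) = 3; sixteenth note = 2; whole tied to half (whole + half) = 48; sixteenth = 2; dotted whole note = 48; whole note = 32; dotted eighth = 6; dotted sixteenth = 3.
Sum: 3 + 2 + 48 + 2 + 48 + 32 + 6 + 3 = 144.
144 equals 144, so the answer is Yes.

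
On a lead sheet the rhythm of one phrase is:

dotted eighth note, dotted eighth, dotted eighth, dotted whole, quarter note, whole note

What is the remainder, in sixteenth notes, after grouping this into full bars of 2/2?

5

One bar of 2/2 = 16 sixteenth notes.
Working in sixteenth notes: dotted eighth note = 3; dotted eighth = 3; dotted eighth = 3; dotted whole = 24; quarter note = 4; whole note = 16.
Adding: 3 + 3 + 3 + 24 + 4 + 16 = 53.
53 ÷ 16 = 3 complete bars with 5 sixteenth notes remaining.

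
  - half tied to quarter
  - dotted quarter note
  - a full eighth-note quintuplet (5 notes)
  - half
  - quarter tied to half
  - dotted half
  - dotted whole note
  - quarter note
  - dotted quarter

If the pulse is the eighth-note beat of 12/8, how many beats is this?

One eighth-note beat = 2 sixteenth notes.
Each duration in sixteenth notes: half tied to quarter (half + quarter) = 12; dotted quarter note = 6; a full eighth-note quintuplet (5 notes) (five quintuplet eighths span one half) = 8; half = 8; quarter tied to half (quarter + half) = 12; dotted half = 12; dotted whole note = 24; quarter note = 4; dotted quarter = 6.
Adding: 12 + 6 + 8 + 8 + 12 + 12 + 24 + 4 + 6 = 92.
92 ÷ 2 = 46 beats.

46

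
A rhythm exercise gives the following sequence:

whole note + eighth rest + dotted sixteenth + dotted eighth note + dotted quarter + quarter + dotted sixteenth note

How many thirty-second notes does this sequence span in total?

68

Express everything in thirty-second notes: whole note = 32; eighth rest = 4; dotted sixteenth = 3; dotted eighth note = 6; dotted quarter = 12; quarter = 8; dotted sixteenth note = 3.
Sum: 32 + 4 + 3 + 6 + 12 + 8 + 3 = 68 thirty-second notes.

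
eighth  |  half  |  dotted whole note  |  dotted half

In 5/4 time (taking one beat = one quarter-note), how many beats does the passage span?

11.5

One quarter-note beat = 2 eighth notes.
Each duration in eighth notes: eighth = 1; half = 4; dotted whole note = 12; dotted half = 6.
Sum: 1 + 4 + 12 + 6 = 23.
23 ÷ 2 = 11.5 beats.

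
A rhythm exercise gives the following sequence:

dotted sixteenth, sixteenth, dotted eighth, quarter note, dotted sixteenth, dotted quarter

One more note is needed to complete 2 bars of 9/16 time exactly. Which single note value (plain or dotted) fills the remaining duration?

2 bars of 9/16 = 36 thirty-second notes.
Each duration in thirty-second notes: dotted sixteenth = 3; sixteenth = 2; dotted eighth = 6; quarter note = 8; dotted sixteenth = 3; dotted quarter = 12.
Altogether 3 + 2 + 6 + 8 + 3 + 12 = 34.
Remaining: 36 − 34 = 2 thirty-second notes, which is a sixteenth note.

sixteenth note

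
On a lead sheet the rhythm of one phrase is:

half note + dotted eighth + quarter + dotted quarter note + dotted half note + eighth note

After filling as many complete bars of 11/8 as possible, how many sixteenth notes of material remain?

One bar of 11/8 = 22 sixteenth notes.
Convert each value to sixteenth notes: half note = 8; dotted eighth = 3; quarter = 4; dotted quarter note = 6; dotted half note = 12; eighth note = 2.
Total: 8 + 3 + 4 + 6 + 12 + 2 = 35.
35 ÷ 22 = 1 complete bar with 13 sixteenth notes remaining.

13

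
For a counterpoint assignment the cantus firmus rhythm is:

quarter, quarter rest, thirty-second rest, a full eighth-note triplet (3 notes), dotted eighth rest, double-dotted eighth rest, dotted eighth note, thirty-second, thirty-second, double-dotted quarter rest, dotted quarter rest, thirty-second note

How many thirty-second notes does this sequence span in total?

In thirty-second notes: quarter = 8; quarter rest = 8; thirty-second rest = 1; a full eighth-note triplet (3 notes) (three triplet eighths span one quarter) = 8; dotted eighth rest = 6; double-dotted eighth rest = 7; dotted eighth note = 6; thirty-second = 1; thirty-second = 1; double-dotted quarter rest = 14; dotted quarter rest = 12; thirty-second note = 1.
Sum: 8 + 8 + 1 + 8 + 6 + 7 + 6 + 1 + 1 + 14 + 12 + 1 = 73 thirty-second notes.

73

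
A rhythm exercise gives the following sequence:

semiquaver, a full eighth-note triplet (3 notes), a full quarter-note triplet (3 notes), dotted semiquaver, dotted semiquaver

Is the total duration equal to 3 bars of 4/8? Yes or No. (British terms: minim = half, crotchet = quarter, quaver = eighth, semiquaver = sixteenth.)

One bar of 4/8 = 16 thirty-second notes, so 3 bars = 48.
In thirty-second notes: semiquaver = 2; a full eighth-note triplet (3 notes) (three triplet eighths span one quarter) = 8; a full quarter-note triplet (3 notes) (three triplet quarters span one half) = 16; dotted semiquaver = 3; dotted semiquaver = 3.
Sum: 2 + 8 + 16 + 3 + 3 = 32.
32 falls short of 48, so the answer is No.

No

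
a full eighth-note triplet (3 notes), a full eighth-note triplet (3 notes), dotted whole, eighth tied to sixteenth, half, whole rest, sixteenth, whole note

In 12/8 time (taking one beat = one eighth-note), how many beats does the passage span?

38

One eighth-note beat = 2 sixteenth notes.
Convert each value to sixteenth notes: a full eighth-note triplet (3 notes) (three triplet eighths span one quarter) = 4; a full eighth-note triplet (3 notes) (three triplet eighths span one quarter) = 4; dotted whole = 24; eighth tied to sixteenth (eighth + sixteenth) = 3; half = 8; whole rest = 16; sixteenth = 1; whole note = 16.
Sum: 4 + 4 + 24 + 3 + 8 + 16 + 1 + 16 = 76.
76 ÷ 2 = 38 beats.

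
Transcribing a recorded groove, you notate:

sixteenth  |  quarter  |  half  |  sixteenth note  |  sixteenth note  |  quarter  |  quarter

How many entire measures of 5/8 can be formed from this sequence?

One bar of 5/8 = 10 sixteenth notes.
Convert each value to sixteenth notes: sixteenth = 1; quarter = 4; half = 8; sixteenth note = 1; sixteenth note = 1; quarter = 4; quarter = 4.
Total: 1 + 4 + 8 + 1 + 1 + 4 + 4 = 23.
23 ÷ 10 = 2 complete bars with 3 left over.

2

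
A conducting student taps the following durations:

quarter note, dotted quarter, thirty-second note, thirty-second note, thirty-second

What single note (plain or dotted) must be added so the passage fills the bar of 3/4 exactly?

The bar of 3/4 = 24 thirty-second notes.
Each duration in thirty-second notes: quarter note = 8; dotted quarter = 12; thirty-second note = 1; thirty-second note = 1; thirty-second = 1.
Adding: 8 + 12 + 1 + 1 + 1 = 23.
Remaining: 24 − 23 = 1 thirty-second note, which is a thirty-second note.

thirty-second note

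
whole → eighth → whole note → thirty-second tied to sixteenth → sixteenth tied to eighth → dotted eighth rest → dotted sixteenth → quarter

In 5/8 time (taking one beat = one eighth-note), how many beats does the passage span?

One eighth-note beat = 4 thirty-second notes.
In thirty-second notes: whole = 32; eighth = 4; whole note = 32; thirty-second tied to sixteenth (thirty-second + sixteenth) = 3; sixteenth tied to eighth (sixteenth + eighth) = 6; dotted eighth rest = 6; dotted sixteenth = 3; quarter = 8.
Sum: 32 + 4 + 32 + 3 + 6 + 6 + 3 + 8 = 94.
94 ÷ 4 = 23.5 beats.

23.5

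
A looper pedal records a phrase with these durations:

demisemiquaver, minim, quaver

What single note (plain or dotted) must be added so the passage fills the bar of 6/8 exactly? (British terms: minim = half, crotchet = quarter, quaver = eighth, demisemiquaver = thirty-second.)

dotted sixteenth note

The bar of 6/8 = 24 thirty-second notes.
In thirty-second notes: demisemiquaver = 1; minim = 16; quaver = 4.
Altogether 1 + 16 + 4 = 21.
Remaining: 24 − 21 = 3 thirty-second notes, which is a dotted sixteenth note.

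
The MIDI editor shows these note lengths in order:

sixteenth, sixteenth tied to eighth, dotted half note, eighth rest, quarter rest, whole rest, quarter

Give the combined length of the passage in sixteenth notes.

42

Convert each value to sixteenth notes: sixteenth = 1; sixteenth tied to eighth (sixteenth + eighth) = 3; dotted half note = 12; eighth rest = 2; quarter rest = 4; whole rest = 16; quarter = 4.
Adding: 1 + 3 + 12 + 2 + 4 + 16 + 4 = 42 sixteenth notes.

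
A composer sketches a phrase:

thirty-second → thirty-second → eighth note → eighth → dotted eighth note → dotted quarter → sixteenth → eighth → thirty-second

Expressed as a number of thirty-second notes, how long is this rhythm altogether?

35

Convert each value to thirty-second notes: thirty-second = 1; thirty-second = 1; eighth note = 4; eighth = 4; dotted eighth note = 6; dotted quarter = 12; sixteenth = 2; eighth = 4; thirty-second = 1.
Adding: 1 + 1 + 4 + 4 + 6 + 12 + 2 + 4 + 1 = 35 thirty-second notes.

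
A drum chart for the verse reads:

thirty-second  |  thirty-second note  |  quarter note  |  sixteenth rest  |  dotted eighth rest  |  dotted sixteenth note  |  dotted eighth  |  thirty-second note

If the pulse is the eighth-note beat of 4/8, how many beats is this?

One eighth-note beat = 4 thirty-second notes.
Working in thirty-second notes: thirty-second = 1; thirty-second note = 1; quarter note = 8; sixteenth rest = 2; dotted eighth rest = 6; dotted sixteenth note = 3; dotted eighth = 6; thirty-second note = 1.
Total: 1 + 1 + 8 + 2 + 6 + 3 + 6 + 1 = 28.
28 ÷ 4 = 7 beats.

7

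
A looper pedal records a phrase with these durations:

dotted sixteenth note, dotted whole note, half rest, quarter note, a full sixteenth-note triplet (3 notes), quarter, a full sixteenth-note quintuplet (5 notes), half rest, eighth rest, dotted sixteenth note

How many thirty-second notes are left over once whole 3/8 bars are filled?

10

One bar of 3/8 = 12 thirty-second notes.
Each duration in thirty-second notes: dotted sixteenth note = 3; dotted whole note = 48; half rest = 16; quarter note = 8; a full sixteenth-note triplet (3 notes) (three triplet sixteenths span one eighth) = 4; quarter = 8; a full sixteenth-note quintuplet (5 notes) (five quintuplet sixteenths span one quarter) = 8; half rest = 16; eighth rest = 4; dotted sixteenth note = 3.
Sum: 3 + 48 + 16 + 8 + 4 + 8 + 8 + 16 + 4 + 3 = 118.
118 ÷ 12 = 9 complete bars with 10 thirty-second notes remaining.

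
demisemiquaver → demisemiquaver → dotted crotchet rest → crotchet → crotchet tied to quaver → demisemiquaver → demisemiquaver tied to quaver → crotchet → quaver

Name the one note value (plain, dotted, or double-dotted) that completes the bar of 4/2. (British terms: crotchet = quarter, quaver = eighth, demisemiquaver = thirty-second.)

dotted quarter note

The bar of 4/2 = 64 thirty-second notes.
Express everything in thirty-second notes: demisemiquaver = 1; demisemiquaver = 1; dotted crotchet rest = 12; crotchet = 8; crotchet tied to quaver (crotchet + quaver) = 12; demisemiquaver = 1; demisemiquaver tied to quaver (demisemiquaver + quaver) = 5; crotchet = 8; quaver = 4.
Altogether 1 + 1 + 12 + 8 + 12 + 1 + 5 + 8 + 4 = 52.
Remaining: 64 − 52 = 12 thirty-second notes, which is a dotted quarter note.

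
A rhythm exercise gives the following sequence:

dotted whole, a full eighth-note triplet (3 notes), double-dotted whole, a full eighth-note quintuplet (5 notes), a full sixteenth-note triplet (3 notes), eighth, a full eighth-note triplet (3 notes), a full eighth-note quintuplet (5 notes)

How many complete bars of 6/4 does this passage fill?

3

One bar of 6/4 = 12 eighth notes.
Working in eighth notes: dotted whole = 12; a full eighth-note triplet (3 notes) (three triplet eighths span one quarter) = 2; double-dotted whole = 14; a full eighth-note quintuplet (5 notes) (five quintuplet eighths span one half) = 4; a full sixteenth-note triplet (3 notes) (three triplet sixteenths span one eighth) = 1; eighth = 1; a full eighth-note triplet (3 notes) (three triplet eighths span one quarter) = 2; a full eighth-note quintuplet (5 notes) (five quintuplet eighths span one half) = 4.
Adding: 12 + 2 + 14 + 4 + 1 + 1 + 2 + 4 = 40.
40 ÷ 12 = 3 complete bars with 4 left over.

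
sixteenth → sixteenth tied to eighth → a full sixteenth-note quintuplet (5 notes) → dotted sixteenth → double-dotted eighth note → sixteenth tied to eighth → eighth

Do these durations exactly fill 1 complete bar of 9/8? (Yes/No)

One bar of 9/8 = 36 thirty-second notes.
Convert each value to thirty-second notes: sixteenth = 2; sixteenth tied to eighth (sixteenth + eighth) = 6; a full sixteenth-note quintuplet (5 notes) (five quintuplet sixteenths span one quarter) = 8; dotted sixteenth = 3; double-dotted eighth note = 7; sixteenth tied to eighth (sixteenth + eighth) = 6; eighth = 4.
Adding: 2 + 6 + 8 + 3 + 7 + 6 + 4 = 36.
36 equals 36, so the answer is Yes.

Yes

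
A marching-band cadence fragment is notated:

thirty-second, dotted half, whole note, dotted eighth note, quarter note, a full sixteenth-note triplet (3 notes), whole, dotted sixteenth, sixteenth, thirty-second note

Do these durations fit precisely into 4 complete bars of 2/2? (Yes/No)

One bar of 2/2 = 32 thirty-second notes, so 4 bars = 128.
Express everything in thirty-second notes: thirty-second = 1; dotted half = 24; whole note = 32; dotted eighth note = 6; quarter note = 8; a full sixteenth-note triplet (3 notes) (three triplet sixteenths span one eighth) = 4; whole = 32; dotted sixteenth = 3; sixteenth = 2; thirty-second note = 1.
Altogether 1 + 24 + 32 + 6 + 8 + 4 + 32 + 3 + 2 + 1 = 113.
113 falls short of 128, so the answer is No.

No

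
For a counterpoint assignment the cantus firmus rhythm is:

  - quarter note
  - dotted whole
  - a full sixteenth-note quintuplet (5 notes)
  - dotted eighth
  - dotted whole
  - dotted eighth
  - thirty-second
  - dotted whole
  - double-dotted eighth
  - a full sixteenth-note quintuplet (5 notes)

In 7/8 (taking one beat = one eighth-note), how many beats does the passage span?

47

One eighth-note beat = 4 thirty-second notes.
Express everything in thirty-second notes: quarter note = 8; dotted whole = 48; a full sixteenth-note quintuplet (5 notes) (five quintuplet sixteenths span one quarter) = 8; dotted eighth = 6; dotted whole = 48; dotted eighth = 6; thirty-second = 1; dotted whole = 48; double-dotted eighth = 7; a full sixteenth-note quintuplet (5 notes) (five quintuplet sixteenths span one quarter) = 8.
Total: 8 + 48 + 8 + 6 + 48 + 6 + 1 + 48 + 7 + 8 = 188.
188 ÷ 4 = 47 beats.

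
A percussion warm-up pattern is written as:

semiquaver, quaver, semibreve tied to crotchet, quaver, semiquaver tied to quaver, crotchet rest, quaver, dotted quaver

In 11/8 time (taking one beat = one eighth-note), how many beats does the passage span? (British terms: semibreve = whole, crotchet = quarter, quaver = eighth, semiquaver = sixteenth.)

18.5

One eighth-note beat = 2 sixteenth notes.
In sixteenth notes: semiquaver = 1; quaver = 2; semibreve tied to crotchet (semibreve + crotchet) = 20; quaver = 2; semiquaver tied to quaver (semiquaver + quaver) = 3; crotchet rest = 4; quaver = 2; dotted quaver = 3.
Adding: 1 + 2 + 20 + 2 + 3 + 4 + 2 + 3 = 37.
37 ÷ 2 = 18.5 beats.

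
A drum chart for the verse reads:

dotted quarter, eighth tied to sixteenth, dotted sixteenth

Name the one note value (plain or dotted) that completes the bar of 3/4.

dotted sixteenth note

The bar of 3/4 = 24 thirty-second notes.
Working in thirty-second notes: dotted quarter = 12; eighth tied to sixteenth (eighth + sixteenth) = 6; dotted sixteenth = 3.
Sum: 12 + 6 + 3 = 21.
Remaining: 24 − 21 = 3 thirty-second notes, which is a dotted sixteenth note.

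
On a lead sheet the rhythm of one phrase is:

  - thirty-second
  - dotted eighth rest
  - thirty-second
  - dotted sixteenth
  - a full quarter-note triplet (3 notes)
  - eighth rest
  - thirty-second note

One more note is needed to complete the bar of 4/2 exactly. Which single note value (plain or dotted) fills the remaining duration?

whole note

The bar of 4/2 = 64 thirty-second notes.
Working in thirty-second notes: thirty-second = 1; dotted eighth rest = 6; thirty-second = 1; dotted sixteenth = 3; a full quarter-note triplet (3 notes) (three triplet quarters span one half) = 16; eighth rest = 4; thirty-second note = 1.
Total: 1 + 6 + 1 + 3 + 16 + 4 + 1 = 32.
Remaining: 64 − 32 = 32 thirty-second notes, which is a whole note.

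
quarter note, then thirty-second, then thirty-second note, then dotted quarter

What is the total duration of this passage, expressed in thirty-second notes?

22

In thirty-second notes: quarter note = 8; thirty-second = 1; thirty-second note = 1; dotted quarter = 12.
Altogether 8 + 1 + 1 + 12 = 22 thirty-second notes.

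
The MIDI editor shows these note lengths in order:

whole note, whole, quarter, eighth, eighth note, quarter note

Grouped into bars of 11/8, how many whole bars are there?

One bar of 11/8 = 11 eighth notes.
Convert each value to eighth notes: whole note = 8; whole = 8; quarter = 2; eighth = 1; eighth note = 1; quarter note = 2.
Total: 8 + 8 + 2 + 1 + 1 + 2 = 22.
22 ÷ 11 = 2 complete bars with 0 left over.

2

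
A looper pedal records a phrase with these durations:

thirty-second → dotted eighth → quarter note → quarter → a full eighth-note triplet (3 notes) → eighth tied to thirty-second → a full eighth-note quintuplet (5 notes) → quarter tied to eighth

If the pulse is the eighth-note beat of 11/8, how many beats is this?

One eighth-note beat = 4 thirty-second notes.
Convert each value to thirty-second notes: thirty-second = 1; dotted eighth = 6; quarter note = 8; quarter = 8; a full eighth-note triplet (3 notes) (three triplet eighths span one quarter) = 8; eighth tied to thirty-second (eighth + thirty-second) = 5; a full eighth-note quintuplet (5 notes) (five quintuplet eighths span one half) = 16; quarter tied to eighth (quarter + eighth) = 12.
Total: 1 + 6 + 8 + 8 + 8 + 5 + 16 + 12 = 64.
64 ÷ 4 = 16 beats.

16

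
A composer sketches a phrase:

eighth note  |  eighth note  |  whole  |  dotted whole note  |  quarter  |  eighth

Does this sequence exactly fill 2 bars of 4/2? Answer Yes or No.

No

One bar of 4/2 = 16 eighth notes, so 2 bars = 32.
In eighth notes: eighth note = 1; eighth note = 1; whole = 8; dotted whole note = 12; quarter = 2; eighth = 1.
Adding: 1 + 1 + 8 + 12 + 2 + 1 = 25.
25 falls short of 32, so the answer is No.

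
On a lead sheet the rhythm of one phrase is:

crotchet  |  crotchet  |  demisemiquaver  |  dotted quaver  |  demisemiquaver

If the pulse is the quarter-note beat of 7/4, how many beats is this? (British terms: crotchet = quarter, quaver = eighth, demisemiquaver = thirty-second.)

One quarter-note beat = 8 thirty-second notes.
In thirty-second notes: crotchet = 8; crotchet = 8; demisemiquaver = 1; dotted quaver = 6; demisemiquaver = 1.
Total: 8 + 8 + 1 + 6 + 1 = 24.
24 ÷ 8 = 3 beats.

3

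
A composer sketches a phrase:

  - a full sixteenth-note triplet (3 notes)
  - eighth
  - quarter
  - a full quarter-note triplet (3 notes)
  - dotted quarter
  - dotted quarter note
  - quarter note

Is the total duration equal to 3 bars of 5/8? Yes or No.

One bar of 5/8 = 5 eighth notes, so 3 bars = 15.
Working in eighth notes: a full sixteenth-note triplet (3 notes) (three triplet sixteenths span one eighth) = 1; eighth = 1; quarter = 2; a full quarter-note triplet (3 notes) (three triplet quarters span one half) = 4; dotted quarter = 3; dotted quarter note = 3; quarter note = 2.
Total: 1 + 1 + 2 + 4 + 3 + 3 + 2 = 16.
16 exceeds 15, so the answer is No.

No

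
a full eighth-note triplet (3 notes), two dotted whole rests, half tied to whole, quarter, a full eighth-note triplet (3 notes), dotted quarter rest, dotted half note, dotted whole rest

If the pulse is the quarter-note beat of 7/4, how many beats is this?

One quarter-note beat = 2 eighth notes.
In eighth notes: a full eighth-note triplet (3 notes) (three triplet eighths span one quarter) = 2; dotted whole rest = 12; dotted whole rest = 12; half tied to whole (half + whole) = 12; quarter = 2; a full eighth-note triplet (3 notes) (three triplet eighths span one quarter) = 2; dotted quarter rest = 3; dotted half note = 6; dotted whole rest = 12.
Sum: 2 + 12 + 12 + 12 + 2 + 2 + 3 + 6 + 12 = 63.
63 ÷ 2 = 31.5 beats.

31.5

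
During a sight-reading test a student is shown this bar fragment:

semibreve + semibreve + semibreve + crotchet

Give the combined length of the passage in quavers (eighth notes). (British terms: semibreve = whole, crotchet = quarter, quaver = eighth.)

26

In eighth notes: semibreve = 8; semibreve = 8; semibreve = 8; crotchet = 2.
Adding: 8 + 8 + 8 + 2 = 26 eighth notes.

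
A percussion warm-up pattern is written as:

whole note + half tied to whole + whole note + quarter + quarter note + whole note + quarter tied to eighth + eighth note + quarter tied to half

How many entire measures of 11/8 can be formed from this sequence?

One bar of 11/8 = 11 eighth notes.
Each duration in eighth notes: whole note = 8; half tied to whole (half + whole) = 12; whole note = 8; quarter = 2; quarter note = 2; whole note = 8; quarter tied to eighth (quarter + eighth) = 3; eighth note = 1; quarter tied to half (quarter + half) = 6.
Altogether 8 + 12 + 8 + 2 + 2 + 8 + 3 + 1 + 6 = 50.
50 ÷ 11 = 4 complete bars with 6 left over.

4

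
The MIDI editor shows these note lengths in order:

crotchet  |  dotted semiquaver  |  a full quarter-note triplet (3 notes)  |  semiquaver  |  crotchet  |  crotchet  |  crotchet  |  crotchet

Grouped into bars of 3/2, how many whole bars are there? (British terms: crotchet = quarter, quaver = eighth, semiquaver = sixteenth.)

One bar of 3/2 = 48 thirty-second notes.
Each duration in thirty-second notes: crotchet = 8; dotted semiquaver = 3; a full quarter-note triplet (3 notes) (three triplet quarters span one half) = 16; semiquaver = 2; crotchet = 8; crotchet = 8; crotchet = 8; crotchet = 8.
Sum: 8 + 3 + 16 + 2 + 8 + 8 + 8 + 8 = 61.
61 ÷ 48 = 1 complete bar with 13 left over.

1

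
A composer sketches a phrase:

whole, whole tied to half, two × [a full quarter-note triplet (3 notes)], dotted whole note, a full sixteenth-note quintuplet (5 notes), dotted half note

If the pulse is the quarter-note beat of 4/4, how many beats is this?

One quarter-note beat = 2 eighth notes.
In eighth notes: whole = 8; whole tied to half (whole + half) = 12; a full quarter-note triplet (3 notes) (three triplet quarters span one half) = 4; a full quarter-note triplet (3 notes) (three triplet quarters span one half) = 4; dotted whole note = 12; a full sixteenth-note quintuplet (5 notes) (five quintuplet sixteenths span one quarter) = 2; dotted half note = 6.
Sum: 8 + 12 + 4 + 4 + 12 + 2 + 6 = 48.
48 ÷ 2 = 24 beats.

24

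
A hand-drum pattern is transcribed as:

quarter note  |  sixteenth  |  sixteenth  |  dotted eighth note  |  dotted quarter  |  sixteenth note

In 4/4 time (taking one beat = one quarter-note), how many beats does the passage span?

One quarter-note beat = 4 sixteenth notes.
Working in sixteenth notes: quarter note = 4; sixteenth = 1; sixteenth = 1; dotted eighth note = 3; dotted quarter = 6; sixteenth note = 1.
Total: 4 + 1 + 1 + 3 + 6 + 1 = 16.
16 ÷ 4 = 4 beats.

4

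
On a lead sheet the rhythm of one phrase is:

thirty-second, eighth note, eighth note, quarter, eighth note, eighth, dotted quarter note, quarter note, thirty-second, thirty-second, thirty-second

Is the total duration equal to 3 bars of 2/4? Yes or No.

Yes

One bar of 2/4 = 16 thirty-second notes, so 3 bars = 48.
Each duration in thirty-second notes: thirty-second = 1; eighth note = 4; eighth note = 4; quarter = 8; eighth note = 4; eighth = 4; dotted quarter note = 12; quarter note = 8; thirty-second = 1; thirty-second = 1; thirty-second = 1.
Total: 1 + 4 + 4 + 8 + 4 + 4 + 12 + 8 + 1 + 1 + 1 = 48.
48 equals 48, so the answer is Yes.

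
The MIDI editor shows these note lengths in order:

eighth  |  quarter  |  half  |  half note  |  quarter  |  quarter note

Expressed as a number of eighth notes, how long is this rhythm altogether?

15

In eighth notes: eighth = 1; quarter = 2; half = 4; half note = 4; quarter = 2; quarter note = 2.
Adding: 1 + 2 + 4 + 4 + 2 + 2 = 15 eighth notes.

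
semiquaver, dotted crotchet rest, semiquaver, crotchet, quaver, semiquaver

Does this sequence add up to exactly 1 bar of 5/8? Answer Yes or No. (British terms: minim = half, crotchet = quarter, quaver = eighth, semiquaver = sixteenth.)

One bar of 5/8 = 10 sixteenth notes.
Working in sixteenth notes: semiquaver = 1; dotted crotchet rest = 6; semiquaver = 1; crotchet = 4; quaver = 2; semiquaver = 1.
Total: 1 + 6 + 1 + 4 + 2 + 1 = 15.
15 exceeds 10, so the answer is No.

No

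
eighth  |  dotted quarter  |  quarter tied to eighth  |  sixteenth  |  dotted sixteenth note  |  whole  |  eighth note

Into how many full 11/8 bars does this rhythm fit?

1

One bar of 11/8 = 44 thirty-second notes.
Each duration in thirty-second notes: eighth = 4; dotted quarter = 12; quarter tied to eighth (quarter + eighth) = 12; sixteenth = 2; dotted sixteenth note = 3; whole = 32; eighth note = 4.
Adding: 4 + 12 + 12 + 2 + 3 + 32 + 4 = 69.
69 ÷ 44 = 1 complete bar with 25 left over.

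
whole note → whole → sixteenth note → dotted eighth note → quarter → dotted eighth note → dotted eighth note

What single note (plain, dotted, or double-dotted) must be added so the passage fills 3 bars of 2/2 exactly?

3 bars of 2/2 = 48 sixteenth notes.
Express everything in sixteenth notes: whole note = 16; whole = 16; sixteenth note = 1; dotted eighth note = 3; quarter = 4; dotted eighth note = 3; dotted eighth note = 3.
Altogether 16 + 16 + 1 + 3 + 4 + 3 + 3 = 46.
Remaining: 48 − 46 = 2 sixteenth notes, which is a eighth note.

eighth note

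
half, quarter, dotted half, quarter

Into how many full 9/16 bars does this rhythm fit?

3

One bar of 9/16 = 9 sixteenth notes.
Express everything in sixteenth notes: half = 8; quarter = 4; dotted half = 12; quarter = 4.
Altogether 8 + 4 + 12 + 4 = 28.
28 ÷ 9 = 3 complete bars with 1 left over.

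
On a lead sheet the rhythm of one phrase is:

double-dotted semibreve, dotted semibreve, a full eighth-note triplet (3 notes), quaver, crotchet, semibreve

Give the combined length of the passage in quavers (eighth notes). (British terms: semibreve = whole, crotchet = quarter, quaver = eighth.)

Express everything in eighth notes: double-dotted semibreve = 14; dotted semibreve = 12; a full eighth-note triplet (3 notes) (three triplet eighths span one quarter) = 2; quaver = 1; crotchet = 2; semibreve = 8.
Adding: 14 + 12 + 2 + 1 + 2 + 8 = 39 eighth notes.

39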